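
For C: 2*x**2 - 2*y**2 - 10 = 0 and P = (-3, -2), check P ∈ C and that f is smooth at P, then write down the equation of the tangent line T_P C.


Tangent line at P: -12*x + 8*y - 20 = 0.

Step 1: f(-3, -2) = 0, so P lies on C.
Step 2: partial derivatives
  f_x(x, y) = 4*x, f_y(x, y) = -4*y.
  f_x(P) = -12, f_y(P) = 8 (gradient nonzero, so P is smooth).
Step 3: tangent line at P: -12·(x − -3) + 8·(y − -2) = 0.
Expanding: -12*x + 8*y - 20 = 0.


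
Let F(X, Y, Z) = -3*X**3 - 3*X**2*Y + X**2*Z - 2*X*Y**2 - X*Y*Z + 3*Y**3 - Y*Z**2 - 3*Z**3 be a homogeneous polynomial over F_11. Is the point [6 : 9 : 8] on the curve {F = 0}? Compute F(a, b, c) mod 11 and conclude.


F(6,9,8) ≡ 1 (mod 11); P is NOT on the curve.

Evaluate F(6, 9, 8) term-by-term (mod 11).
  -3*X**3 ↦ -3·216·1·1 = -648
  -3*X**2*Y ↦ -3·36·9·1 = -972
  X**2*Z ↦ 1·36·1·8 = 288
  -2*X*Y**2 ↦ -2·6·81·1 = -972
  -X*Y*Z ↦ -1·6·9·8 = -432
  3*Y**3 ↦ 3·1·729·1 = 2187
  -Y*Z**2 ↦ -1·1·9·64 = -576
  -3*Z**3 ↦ -3·1·1·512 = -1536
Sum: F(6, 9, 8) = (-648) + (-972) + (288) + (-972) + (-432) + (2187) + (-576) + (-1536) = -2661.
Reducing mod 11: -2661 ≡ 1 (mod 11).
Since F(a, b, c) ≡ 1 ≠ 0 (mod 11), P does NOT lie on the curve.


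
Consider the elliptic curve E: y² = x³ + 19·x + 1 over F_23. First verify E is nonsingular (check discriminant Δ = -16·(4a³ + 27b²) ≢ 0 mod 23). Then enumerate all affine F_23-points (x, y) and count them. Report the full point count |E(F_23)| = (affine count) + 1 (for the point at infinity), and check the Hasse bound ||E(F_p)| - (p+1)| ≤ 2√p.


Affine points = {(0, 1), (0, 22), (2, 1), (2, 22), (3, 4), (3, 19), (4, 7), (4, 16), (6, 3), (6, 20), (9, 2), (9, 21), (10, 8), (10, 15), (11, 0), (12, 5), (12, 18), (15, 2), (15, 21), (16, 10), (16, 13), (17, 4), (17, 19), (20, 3), (20, 20), (21, 1), (21, 22), (22, 2), (22, 21)}; affine count = 29; |E(F_23)| = 30.

Discriminant check: Δ ∝ 4a³ + 27b² = 4·19³ + 27·1² = 4·6859 + 27·1 ≡ 1 (mod 23). Nonzero ⇒ E is nonsingular.
For each x ∈ F_23, compute rhs = x³ + 19·x + 1 mod 23, then count y ∈ F_23 with y² ≡ rhs.
  x = 0: rhs = 1, matching y values: 1, 22 (2 points).
  x = 1: rhs = 21, matching y values: none (0 points).
  x = 2: rhs = 1, matching y values: 1, 22 (2 points).
  x = 3: rhs = 16, matching y values: 4, 19 (2 points).
  x = 4: rhs = 3, matching y values: 7, 16 (2 points).
  x = 5: rhs = 14, matching y values: none (0 points).
  x = 6: rhs = 9, matching y values: 3, 20 (2 points).
  x = 7: rhs = 17, matching y values: none (0 points).
  x = 8: rhs = 21, matching y values: none (0 points).
  x = 9: rhs = 4, matching y values: 2, 21 (2 points).
  x = 10: rhs = 18, matching y values: 8, 15 (2 points).
  x = 11: rhs = 0, matching y values: 0 (1 points).
  x = 12: rhs = 2, matching y values: 5, 18 (2 points).
  x = 13: rhs = 7, matching y values: none (0 points).
  x = 14: rhs = 21, matching y values: none (0 points).
  x = 15: rhs = 4, matching y values: 2, 21 (2 points).
  x = 16: rhs = 8, matching y values: 10, 13 (2 points).
  x = 17: rhs = 16, matching y values: 4, 19 (2 points).
  x = 18: rhs = 11, matching y values: none (0 points).
  x = 19: rhs = 22, matching y values: none (0 points).
  x = 20: rhs = 9, matching y values: 3, 20 (2 points).
  x = 21: rhs = 1, matching y values: 1, 22 (2 points).
  x = 22: rhs = 4, matching y values: 2, 21 (2 points).
Total affine count: 29.
Full point count |E(F_23)| = 29 + 1 = 30.
Hasse bound: |30 − (23+1)| = |6| = 6 ≤ 2√23 ≈ 9.5917 ✓.


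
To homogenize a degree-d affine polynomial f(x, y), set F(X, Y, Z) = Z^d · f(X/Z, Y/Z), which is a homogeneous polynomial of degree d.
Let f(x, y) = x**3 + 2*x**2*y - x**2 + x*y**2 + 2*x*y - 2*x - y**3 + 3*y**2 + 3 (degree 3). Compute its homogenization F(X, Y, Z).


F(X, Y, Z) = X**3 + 2*X**2*Y - X**2*Z + X*Y**2 + 2*X*Y*Z - 2*X*Z**2 - Y**3 + 3*Y**2*Z + 3*Z**3

deg(f) = 3.
Substitute x = X/Z, y = Y/Z into f, then multiply by Z^3.
  monomial 1·x^3·y^0 ↦ 1·X^3·Y^0·Z^0.
  monomial 2·x^2·y^1 ↦ 2·X^2·Y^1·Z^0.
  monomial -1·x^2·y^0 ↦ -1·X^2·Y^0·Z^1.
  monomial 1·x^1·y^2 ↦ 1·X^1·Y^2·Z^0.
  monomial 2·x^1·y^1 ↦ 2·X^1·Y^1·Z^1.
  monomial -2·x^1·y^0 ↦ -2·X^1·Y^0·Z^2.
  monomial -1·x^0·y^3 ↦ -1·X^0·Y^3·Z^0.
  monomial 3·x^0·y^2 ↦ 3·X^0·Y^2·Z^1.
  monomial 3·x^0·y^0 ↦ 3·X^0·Y^0·Z^3.
Collecting: F(X, Y, Z) = X**3 + 2*X**2*Y - X**2*Z + X*Y**2 + 2*X*Y*Z - 2*X*Z**2 - Y**3 + 3*Y**2*Z + 3*Z**3.


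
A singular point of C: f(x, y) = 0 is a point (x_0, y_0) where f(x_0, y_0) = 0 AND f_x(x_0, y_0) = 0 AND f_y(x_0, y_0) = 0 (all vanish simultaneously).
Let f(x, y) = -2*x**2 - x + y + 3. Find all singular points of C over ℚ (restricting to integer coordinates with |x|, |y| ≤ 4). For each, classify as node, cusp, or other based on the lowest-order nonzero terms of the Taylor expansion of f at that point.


No singular points in the scanned grid; C is smooth there.

Compute partial derivatives:
  f_x = -4*x - 1.
  f_y = 1.
f_y = 1 is a nonzero constant, so f_y never vanishes: no point (x, y) can satisfy f = f_x = f_y = 0. In particular no (x, y) ∈ {−4, ..., 4}² is singular; the curve is smooth.


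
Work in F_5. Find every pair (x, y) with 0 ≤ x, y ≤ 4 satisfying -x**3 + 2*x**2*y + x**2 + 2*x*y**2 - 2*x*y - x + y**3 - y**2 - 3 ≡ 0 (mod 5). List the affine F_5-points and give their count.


Affine F_5-points: {(0, 3), (0, 4), (4, 0)}; count = 3.

For each of the 25 pairs (x, y) ∈ F_5², evaluate f(x, y) mod 5. Record the zeros.
  x = 0: [0↦2, 1↦2, 2↦1, 3↦0, 4↦0]  zeros at y ∈ {3, 4}
  x = 1: [0↦1, 1↦3, 2↦3, 3↦2, 4↦1]  zeros at y ∈ ∅
  x = 2: [0↦1, 1↦4, 2↦4, 3↦2, 4↦4]  zeros at y ∈ ∅
  x = 3: [0↦1, 1↦4, 2↦3, 3↦4, 4↦3]  zeros at y ∈ ∅
  x = 4: [0↦0, 1↦2, 2↦4, 3↦2, 4↦2]  zeros at y ∈ {0}
Collecting zeros: affine points = {(0, 3), (0, 4), (4, 0)}.
Total count |C(F_5)_aff| = 3.


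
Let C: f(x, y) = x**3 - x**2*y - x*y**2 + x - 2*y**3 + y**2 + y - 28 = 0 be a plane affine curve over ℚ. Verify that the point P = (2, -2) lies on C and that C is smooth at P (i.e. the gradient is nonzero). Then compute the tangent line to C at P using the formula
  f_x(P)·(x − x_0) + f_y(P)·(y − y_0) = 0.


Tangent line at P: 17*x - 23*y - 80 = 0.

Step 1: f(2, -2) = 0, so P lies on C.
Step 2: partial derivatives
  f_x(x, y) = 3*x**2 - 2*x*y - y**2 + 1, f_y(x, y) = -x**2 - 2*x*y - 6*y**2 + 2*y + 1.
  f_x(P) = 17, f_y(P) = -23 (gradient nonzero, so P is smooth).
Step 3: tangent line at P: 17·(x − 2) + -23·(y − -2) = 0.
Expanding: 17*x - 23*y - 80 = 0.


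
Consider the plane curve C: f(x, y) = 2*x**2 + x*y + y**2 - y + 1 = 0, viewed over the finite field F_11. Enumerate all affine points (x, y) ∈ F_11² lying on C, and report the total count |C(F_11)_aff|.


Affine F_11-points: {(2, 1), (2, 9), (3, 1), (3, 8), (4, 0), (4, 8), (7, 0), (7, 5), (10, 4), (10, 9)}; count = 10.

For each of the 121 pairs (x, y) ∈ F_11², evaluate f(x, y) mod 11. Record the zeros.
  x = 0: [0↦1, 1↦1, 2↦3, 3↦7, 4↦2, 5↦10, 6↦9, 7↦10, 8↦2, 9↦7, 10↦3]  zeros at y ∈ ∅
  x = 1: [0↦3, 1↦4, 2↦7, 3↦1, 4↦8, 5↦6, 6↦6, 7↦8, 8↦1, 9↦7, 10↦4]  zeros at y ∈ ∅
  x = 2: [0↦9, 1↦0, 2↦4, 3↦10, 4↦7, 5↦6, 6↦7, 7↦10, 8↦4, 9↦0, 10↦9]  zeros at y ∈ {1, 9}
  x = 3: [0↦8, 1↦0, 2↦5, 3↦1, 4↦10, 5↦10, 6↦1, 7↦5, 8↦0, 9↦8, 10↦7]  zeros at y ∈ {1, 8}
  x = 4: [0↦0, 1↦4, 2↦10, 3↦7, 4↦6, 5↦7, 6↦10, 7↦4, 8↦0, 9↦9, 10↦9]  zeros at y ∈ {0, 8}
  x = 5: [0↦7, 1↦1, 2↦8, 3↦6, 4↦6, 5↦8, 6↦1, 7↦7, 8↦4, 9↦3, 10↦4]  zeros at y ∈ ∅
  x = 6: [0↦7, 1↦2, 2↦10, 3↦9, 4↦10, 5↦2, 6↦7, 7↦3, 8↦1, 9↦1, 10↦3]  zeros at y ∈ ∅
  x = 7: [0↦0, 1↦7, 2↦5, 3↦5, 4↦7, 5↦0, 6↦6, 7↦3, 8↦2, 9↦3, 10↦6]  zeros at y ∈ {0, 5}
  x = 8: [0↦8, 1↦5, 2↦4, 3↦5, 4↦8, 5↦2, 6↦9, 7↦7, 8↦7, 9↦9, 10↦2]  zeros at y ∈ ∅
  x = 9: [0↦9, 1↦7, 2↦7, 3↦9, 4↦2, 5↦8, 6↦5, 7↦4, 8↦5, 9↦8, 10↦2]  zeros at y ∈ ∅
  x = 10: [0↦3, 1↦2, 2↦3, 3↦6, 4↦0, 5↦7, 6↦5, 7↦5, 8↦7, 9↦0, 10↦6]  zeros at y ∈ {4, 9}
Collecting zeros: affine points = {(2, 1), (2, 9), (3, 1), (3, 8), (4, 0), (4, 8), (7, 0), (7, 5), (10, 4), (10, 9)}.
Total count |C(F_11)_aff| = 10.


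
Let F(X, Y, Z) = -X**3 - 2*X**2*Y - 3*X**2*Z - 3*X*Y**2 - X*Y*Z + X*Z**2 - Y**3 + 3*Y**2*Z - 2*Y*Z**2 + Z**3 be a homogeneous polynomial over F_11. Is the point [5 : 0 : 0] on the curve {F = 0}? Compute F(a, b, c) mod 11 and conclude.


F(5,0,0) ≡ 7 (mod 11); P is NOT on the curve.

Evaluate F(5, 0, 0) term-by-term (mod 11).
  -X**3 ↦ -1·125·1·1 = -125
  -2*X**2*Y ↦ -2·25·0·1 = 0
  -3*X**2*Z ↦ -3·25·1·0 = 0
  -3*X*Y**2 ↦ -3·5·0·1 = 0
  -X*Y*Z ↦ -1·5·0·0 = 0
  X*Z**2 ↦ 1·5·1·0 = 0
  -Y**3 ↦ -1·1·0·1 = 0
  3*Y**2*Z ↦ 3·1·0·0 = 0
  -2*Y*Z**2 ↦ -2·1·0·0 = 0
  Z**3 ↦ 1·1·1·0 = 0
Sum: F(5, 0, 0) = (-125) + (0) + (0) + (0) + (0) + (0) + (0) + (0) + (0) + (0) = -125.
Reducing mod 11: -125 ≡ 7 (mod 11).
Since F(a, b, c) ≡ 7 ≠ 0 (mod 11), P does NOT lie on the curve.


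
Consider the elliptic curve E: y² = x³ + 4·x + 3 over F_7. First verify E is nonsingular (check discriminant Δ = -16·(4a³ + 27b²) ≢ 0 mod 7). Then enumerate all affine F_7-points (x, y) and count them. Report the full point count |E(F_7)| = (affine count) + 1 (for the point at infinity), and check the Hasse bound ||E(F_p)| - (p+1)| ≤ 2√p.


Affine points = {(1, 1), (1, 6), (3, 0), (5, 1), (5, 6)}; affine count = 5; |E(F_7)| = 6.

Discriminant check: Δ ∝ 4a³ + 27b² = 4·4³ + 27·3² = 4·64 + 27·9 ≡ 2 (mod 7). Nonzero ⇒ E is nonsingular.
For each x ∈ F_7, compute rhs = x³ + 4·x + 3 mod 7, then count y ∈ F_7 with y² ≡ rhs.
  x = 0: rhs = 3, matching y values: none (0 points).
  x = 1: rhs = 1, matching y values: 1, 6 (2 points).
  x = 2: rhs = 5, matching y values: none (0 points).
  x = 3: rhs = 0, matching y values: 0 (1 points).
  x = 4: rhs = 6, matching y values: none (0 points).
  x = 5: rhs = 1, matching y values: 1, 6 (2 points).
  x = 6: rhs = 5, matching y values: none (0 points).
Total affine count: 5.
Full point count |E(F_7)| = 5 + 1 = 6.
Hasse bound: |6 − (7+1)| = |-2| = 2 ≤ 2√7 ≈ 5.2915 ✓.


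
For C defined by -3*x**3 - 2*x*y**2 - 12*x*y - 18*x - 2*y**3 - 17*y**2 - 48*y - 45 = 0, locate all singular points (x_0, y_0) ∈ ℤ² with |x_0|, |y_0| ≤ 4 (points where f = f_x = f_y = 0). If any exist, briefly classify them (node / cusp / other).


Singular points: {(0, -3)}; classification: cusp.

Compute partial derivatives:
  f_x = -9*x**2 - 2*y**2 - 12*y - 18.
  f_y = -4*x*y - 12*x - 6*y**2 - 34*y - 48.
Scan x_0 ∈ {−4, ..., 4}. For each x_0, f_y(x_0, y) is a polynomial in y; find its integer roots y ∈ {−4, ..., 4}, then test f_x and f at those candidates.
  x = -4: f_y(-4, y) = -6*y**2 - 18*y; vanishes at y ∈ {-3, 0}. (-4, -3): f_x = -144 ≠ 0; (-4, 0): f_x = -162 ≠ 0.
  x = -3: f_y(-3, y) = -6*y**2 - 22*y - 12; vanishes at y ∈ {-3}. (-3, -3): f_x = -81 ≠ 0.
  x = -2: f_y(-2, y) = -6*y**2 - 26*y - 24; vanishes at y ∈ {-3}. (-2, -3): f_x = -36 ≠ 0.
  x = -1: f_y(-1, y) = -6*y**2 - 30*y - 36; vanishes at y ∈ {-3, -2}. (-1, -3): f_x = -9 ≠ 0; (-1, -2): f_x = -11 ≠ 0.
  x = 0: f_y(0, y) = -6*y**2 - 34*y - 48; vanishes at y ∈ {-3}. (0, -3): f_x = 0, f = 0 — SINGULAR.
  x = 1: f_y(1, y) = -6*y**2 - 38*y - 60; vanishes at y ∈ {-3}. (1, -3): f_x = -9 ≠ 0.
  x = 2: f_y(2, y) = -6*y**2 - 42*y - 72; vanishes at y ∈ {-4, -3}. (2, -4): f_x = -38 ≠ 0; (2, -3): f_x = -36 ≠ 0.
  x = 3: f_y(3, y) = -6*y**2 - 46*y - 84; vanishes at y ∈ {-3}. (3, -3): f_x = -81 ≠ 0.
  x = 4: f_y(4, y) = -6*y**2 - 50*y - 96; vanishes at y ∈ {-3}. (4, -3): f_x = -144 ≠ 0.
Only singular point on the grid: (0, -3).
Classify: substitute x = 0 + u, y = -3 + v and expand: f = -3*u**3 - 2*u*v**2 - 2*v**3 + v**2.
No constant or linear terms (consistent with a singular point). Quadratic part: v**2. Cubic part: -3*u**3 - 2*u*v**2 - 2*v**3.
The quadratic part v**2 is a perfect square, so there is a single (double) tangent line v = 0, i.e. y = -3. Restricting the cubic part to that line (v = 0) leaves -3*u**3 ≠ 0, so f is not divisible by v and the branch is v² ≈ 3*u**3 to lowest order — this is a cusp.
Classification: cusp.


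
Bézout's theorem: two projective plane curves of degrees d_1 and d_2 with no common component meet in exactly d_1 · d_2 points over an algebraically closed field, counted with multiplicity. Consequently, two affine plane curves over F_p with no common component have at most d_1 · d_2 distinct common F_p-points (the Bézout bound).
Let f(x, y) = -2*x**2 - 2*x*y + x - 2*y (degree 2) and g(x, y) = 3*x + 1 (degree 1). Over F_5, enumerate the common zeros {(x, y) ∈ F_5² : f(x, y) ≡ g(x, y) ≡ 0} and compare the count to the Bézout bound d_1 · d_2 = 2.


Common zeros: {(3, 0)}; count = 1; Bézout bound = 2.

deg(f) = 2, deg(g) = 1, so Bézout bound = 2.
Scan x ∈ F_5. For each x, list the y ∈ F_5 with f(x, y) ≡ 0 and those with g(x, y) ≡ 0 (mod 5); the common zeros in that column are the intersection.
  x = 0: f ≡ 0 at y ∈ {0}; g ≡ 0 at y ∈ ∅; common: ∅.
  x = 1: f ≡ 0 at y ∈ {1}; g ≡ 0 at y ∈ ∅; common: ∅.
  x = 2: f ≡ 0 at y ∈ {4}; g ≡ 0 at y ∈ ∅; common: ∅.
  x = 3: f ≡ 0 at y ∈ {0}; g ≡ 0 at y ∈ {0, 1, 2, 3, 4}; common: {0}.
  x = 4: f ≡ 0 at y ∈ ∅; g ≡ 0 at y ∈ ∅; common: ∅.
Collecting: common zeros = {(3, 0)}, so the count is 1.
Comparison with the Bézout bound: 1 ≤ 2 = deg(f)·deg(g), as expected for curves with no common component (the affine F_5-count falls short of the bound because intersections may lie at infinity, over extension fields, or carry multiplicity).


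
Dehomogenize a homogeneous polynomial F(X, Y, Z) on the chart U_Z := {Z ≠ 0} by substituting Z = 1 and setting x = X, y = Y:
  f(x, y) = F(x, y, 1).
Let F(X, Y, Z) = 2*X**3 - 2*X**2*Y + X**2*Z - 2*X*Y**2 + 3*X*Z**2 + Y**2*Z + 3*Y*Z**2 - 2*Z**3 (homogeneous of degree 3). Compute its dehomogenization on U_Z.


f(x, y) = 2*x**3 - 2*x**2*y + x**2 - 2*x*y**2 + 3*x + y**2 + 3*y - 2

On U_Z we set Z = 1. Each monomial c·X^i·Y^j·Z^k in F becomes c·x^i·y^j·1^k = c·x^i·y^j.
Substituting Z = 1: F(X, Y, 1) = 2*x**3 - 2*x**2*y + x**2 - 2*x*y**2 + 3*x + y**2 + 3*y - 2.
Note: deg(f) ≤ deg(F) = 3; strict inequality happens when F is divisible by Z (lost terms).


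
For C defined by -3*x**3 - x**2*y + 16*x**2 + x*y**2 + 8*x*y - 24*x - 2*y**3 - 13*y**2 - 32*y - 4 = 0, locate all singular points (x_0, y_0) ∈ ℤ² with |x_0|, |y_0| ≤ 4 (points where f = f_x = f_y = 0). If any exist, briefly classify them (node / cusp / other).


Singular points: {(2, -2)}; classification: cusp.

Compute partial derivatives:
  f_x = -9*x**2 - 2*x*y + 32*x + y**2 + 8*y - 24.
  f_y = -x**2 + 2*x*y + 8*x - 6*y**2 - 26*y - 32.
Scan x_0 ∈ {−4, ..., 4}. For each x_0, f_y(x_0, y) is a polynomial in y; find its integer roots y ∈ {−4, ..., 4}, then test f_x and f at those candidates.
  x = -4: f_y(-4, y) = -6*y**2 - 34*y - 80; no integer root y with |y| ≤ 4.
  x = -3: f_y(-3, y) = -6*y**2 - 32*y - 65; no integer root y with |y| ≤ 4.
  x = -2: f_y(-2, y) = -6*y**2 - 30*y - 52; no integer root y with |y| ≤ 4.
  x = -1: f_y(-1, y) = -6*y**2 - 28*y - 41; no integer root y with |y| ≤ 4.
  x = 0: f_y(0, y) = -6*y**2 - 26*y - 32; no integer root y with |y| ≤ 4.
  x = 1: f_y(1, y) = -6*y**2 - 24*y - 25; no integer root y with |y| ≤ 4.
  x = 2: f_y(2, y) = -6*y**2 - 22*y - 20; vanishes at y ∈ {-2}. (2, -2): f_x = 0, f = 0 — SINGULAR.
  x = 3: f_y(3, y) = -6*y**2 - 20*y - 17; no integer root y with |y| ≤ 4.
  x = 4: f_y(4, y) = -6*y**2 - 18*y - 16; no integer root y with |y| ≤ 4.
Only singular point on the grid: (2, -2).
Classify: substitute x = 2 + u, y = -2 + v and expand: f = -3*u**3 - u**2*v + u*v**2 - 2*v**3 + v**2.
No constant or linear terms (consistent with a singular point). Quadratic part: v**2. Cubic part: -3*u**3 - u**2*v + u*v**2 - 2*v**3.
The quadratic part v**2 is a perfect square, so there is a single (double) tangent line v = 0, i.e. y = -2. Restricting the cubic part to that line (v = 0) leaves -3*u**3 ≠ 0, so f is not divisible by v and the branch is v² ≈ 3*u**3 to lowest order — this is a cusp.
Classification: cusp.


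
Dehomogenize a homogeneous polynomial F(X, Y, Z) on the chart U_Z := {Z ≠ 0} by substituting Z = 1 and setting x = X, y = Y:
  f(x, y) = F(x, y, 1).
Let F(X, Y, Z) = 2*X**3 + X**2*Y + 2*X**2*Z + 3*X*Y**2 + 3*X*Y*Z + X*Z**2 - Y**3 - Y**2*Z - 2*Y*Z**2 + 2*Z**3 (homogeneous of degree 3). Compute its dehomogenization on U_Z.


f(x, y) = 2*x**3 + x**2*y + 2*x**2 + 3*x*y**2 + 3*x*y + x - y**3 - y**2 - 2*y + 2

On U_Z we set Z = 1. Each monomial c·X^i·Y^j·Z^k in F becomes c·x^i·y^j·1^k = c·x^i·y^j.
Substituting Z = 1: F(X, Y, 1) = 2*x**3 + x**2*y + 2*x**2 + 3*x*y**2 + 3*x*y + x - y**3 - y**2 - 2*y + 2.
Note: deg(f) ≤ deg(F) = 3; strict inequality happens when F is divisible by Z (lost terms).


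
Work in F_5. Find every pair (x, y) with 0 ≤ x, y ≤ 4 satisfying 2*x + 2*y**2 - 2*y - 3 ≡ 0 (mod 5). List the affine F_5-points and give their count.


Affine F_5-points: {(2, 2), (2, 4), (3, 3), (4, 0), (4, 1)}; count = 5.

For each of the 25 pairs (x, y) ∈ F_5², evaluate f(x, y) mod 5. Record the zeros.
  x = 0: [0↦2, 1↦2, 2↦1, 3↦4, 4↦1]  zeros at y ∈ ∅
  x = 1: [0↦4, 1↦4, 2↦3, 3↦1, 4↦3]  zeros at y ∈ ∅
  x = 2: [0↦1, 1↦1, 2↦0, 3↦3, 4↦0]  zeros at y ∈ {2, 4}
  x = 3: [0↦3, 1↦3, 2↦2, 3↦0, 4↦2]  zeros at y ∈ {3}
  x = 4: [0↦0, 1↦0, 2↦4, 3↦2, 4↦4]  zeros at y ∈ {0, 1}
Collecting zeros: affine points = {(2, 2), (2, 4), (3, 3), (4, 0), (4, 1)}.
Total count |C(F_5)_aff| = 5.


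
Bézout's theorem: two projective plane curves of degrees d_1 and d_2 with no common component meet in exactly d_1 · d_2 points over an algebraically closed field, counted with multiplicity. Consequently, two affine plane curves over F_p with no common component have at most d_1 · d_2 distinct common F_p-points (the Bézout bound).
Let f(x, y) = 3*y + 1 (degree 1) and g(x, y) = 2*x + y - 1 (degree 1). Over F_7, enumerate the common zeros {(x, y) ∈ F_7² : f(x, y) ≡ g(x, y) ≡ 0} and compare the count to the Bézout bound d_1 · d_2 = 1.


Common zeros: {(3, 2)}; count = 1; Bézout bound = 1.

deg(f) = 1, deg(g) = 1, so Bézout bound = 1.
Scan x ∈ F_7. For each x, list the y ∈ F_7 with f(x, y) ≡ 0 and those with g(x, y) ≡ 0 (mod 7); the common zeros in that column are the intersection.
  x = 0: f ≡ 0 at y ∈ {2}; g ≡ 0 at y ∈ {1}; common: ∅.
  x = 1: f ≡ 0 at y ∈ {2}; g ≡ 0 at y ∈ {6}; common: ∅.
  x = 2: f ≡ 0 at y ∈ {2}; g ≡ 0 at y ∈ {4}; common: ∅.
  x = 3: f ≡ 0 at y ∈ {2}; g ≡ 0 at y ∈ {2}; common: {2}.
  x = 4: f ≡ 0 at y ∈ {2}; g ≡ 0 at y ∈ {0}; common: ∅.
  x = 5: f ≡ 0 at y ∈ {2}; g ≡ 0 at y ∈ {5}; common: ∅.
  x = 6: f ≡ 0 at y ∈ {2}; g ≡ 0 at y ∈ {3}; common: ∅.
Collecting: common zeros = {(3, 2)}, so the count is 1.
Comparison with the Bézout bound: 1 ≤ 1 = deg(f)·deg(g), as expected for curves with no common component (the bound is attained).


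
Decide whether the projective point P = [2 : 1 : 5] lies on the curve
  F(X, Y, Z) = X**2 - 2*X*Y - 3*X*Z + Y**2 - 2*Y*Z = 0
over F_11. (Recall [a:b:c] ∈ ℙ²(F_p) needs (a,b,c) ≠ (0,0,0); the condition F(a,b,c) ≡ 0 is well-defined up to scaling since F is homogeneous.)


F(2,1,5) ≡ 5 (mod 11); P is NOT on the curve.

Evaluate F(2, 1, 5) term-by-term (mod 11).
  X**2 ↦ 1·4·1·1 = 4
  -2*X*Y ↦ -2·2·1·1 = -4
  -3*X*Z ↦ -3·2·1·5 = -30
  Y**2 ↦ 1·1·1·1 = 1
  -2*Y*Z ↦ -2·1·1·5 = -10
Sum: F(2, 1, 5) = (4) + (-4) + (-30) + (1) + (-10) = -39.
Reducing mod 11: -39 ≡ 5 (mod 11).
Since F(a, b, c) ≡ 5 ≠ 0 (mod 11), P does NOT lie on the curve.


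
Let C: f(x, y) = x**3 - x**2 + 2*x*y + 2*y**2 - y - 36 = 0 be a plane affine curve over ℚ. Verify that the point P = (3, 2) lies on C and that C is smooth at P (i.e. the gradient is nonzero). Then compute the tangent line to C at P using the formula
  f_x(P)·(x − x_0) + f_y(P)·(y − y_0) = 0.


Tangent line at P: 25*x + 13*y - 101 = 0.

Step 1: f(3, 2) = 0, so P lies on C.
Step 2: partial derivatives
  f_x(x, y) = 3*x**2 - 2*x + 2*y, f_y(x, y) = 2*x + 4*y - 1.
  f_x(P) = 25, f_y(P) = 13 (gradient nonzero, so P is smooth).
Step 3: tangent line at P: 25·(x − 3) + 13·(y − 2) = 0.
Expanding: 25*x + 13*y - 101 = 0.


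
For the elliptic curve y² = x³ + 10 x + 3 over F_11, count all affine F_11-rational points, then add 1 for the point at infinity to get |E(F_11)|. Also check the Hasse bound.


Affine points = {(0, 5), (0, 6), (1, 5), (1, 6), (2, 3), (2, 8), (3, 4), (3, 7), (6, 2), (6, 9), (7, 3), (7, 8), (8, 1), (8, 10), (10, 5), (10, 6)}; affine count = 16; |E(F_11)| = 17.

Discriminant check: Δ ∝ 4a³ + 27b² = 4·10³ + 27·3² = 4·1000 + 27·9 ≡ 8 (mod 11). Nonzero ⇒ E is nonsingular.
For each x ∈ F_11, compute rhs = x³ + 10·x + 3 mod 11, then count y ∈ F_11 with y² ≡ rhs.
  x = 0: rhs = 3, matching y values: 5, 6 (2 points).
  x = 1: rhs = 3, matching y values: 5, 6 (2 points).
  x = 2: rhs = 9, matching y values: 3, 8 (2 points).
  x = 3: rhs = 5, matching y values: 4, 7 (2 points).
  x = 4: rhs = 8, matching y values: none (0 points).
  x = 5: rhs = 2, matching y values: none (0 points).
  x = 6: rhs = 4, matching y values: 2, 9 (2 points).
  x = 7: rhs = 9, matching y values: 3, 8 (2 points).
  x = 8: rhs = 1, matching y values: 1, 10 (2 points).
  x = 9: rhs = 8, matching y values: none (0 points).
  x = 10: rhs = 3, matching y values: 5, 6 (2 points).
Total affine count: 16.
Full point count |E(F_11)| = 16 + 1 = 17.
Hasse bound: |17 − (11+1)| = |5| = 5 ≤ 2√11 ≈ 6.6332 ✓.


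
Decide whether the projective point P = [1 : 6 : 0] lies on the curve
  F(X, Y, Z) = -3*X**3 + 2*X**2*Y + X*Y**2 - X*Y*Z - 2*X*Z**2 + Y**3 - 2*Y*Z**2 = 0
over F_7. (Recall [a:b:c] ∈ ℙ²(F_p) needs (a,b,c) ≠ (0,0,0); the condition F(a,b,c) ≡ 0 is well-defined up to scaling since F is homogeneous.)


F(1,6,0) ≡ 2 (mod 7); P is NOT on the curve.

Evaluate F(1, 6, 0) term-by-term (mod 7).
  -3*X**3 ↦ -3·1·1·1 = -3
  2*X**2*Y ↦ 2·1·6·1 = 12
  X*Y**2 ↦ 1·1·36·1 = 36
  -X*Y*Z ↦ -1·1·6·0 = 0
  -2*X*Z**2 ↦ -2·1·1·0 = 0
  Y**3 ↦ 1·1·216·1 = 216
  -2*Y*Z**2 ↦ -2·1·6·0 = 0
Sum: F(1, 6, 0) = (-3) + (12) + (36) + (0) + (0) + (216) + (0) = 261.
Reducing mod 7: 261 ≡ 2 (mod 7).
Since F(a, b, c) ≡ 2 ≠ 0 (mod 7), P does NOT lie on the curve.


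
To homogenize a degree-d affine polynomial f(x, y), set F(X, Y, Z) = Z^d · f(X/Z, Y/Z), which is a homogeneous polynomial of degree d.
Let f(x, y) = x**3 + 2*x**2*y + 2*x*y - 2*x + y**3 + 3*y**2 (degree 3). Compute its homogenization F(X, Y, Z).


F(X, Y, Z) = X**3 + 2*X**2*Y + 2*X*Y*Z - 2*X*Z**2 + Y**3 + 3*Y**2*Z

deg(f) = 3.
Substitute x = X/Z, y = Y/Z into f, then multiply by Z^3.
  monomial 1·x^3·y^0 ↦ 1·X^3·Y^0·Z^0.
  monomial 2·x^2·y^1 ↦ 2·X^2·Y^1·Z^0.
  monomial 2·x^1·y^1 ↦ 2·X^1·Y^1·Z^1.
  monomial -2·x^1·y^0 ↦ -2·X^1·Y^0·Z^2.
  monomial 1·x^0·y^3 ↦ 1·X^0·Y^3·Z^0.
  monomial 3·x^0·y^2 ↦ 3·X^0·Y^2·Z^1.
Collecting: F(X, Y, Z) = X**3 + 2*X**2*Y + 2*X*Y*Z - 2*X*Z**2 + Y**3 + 3*Y**2*Z.


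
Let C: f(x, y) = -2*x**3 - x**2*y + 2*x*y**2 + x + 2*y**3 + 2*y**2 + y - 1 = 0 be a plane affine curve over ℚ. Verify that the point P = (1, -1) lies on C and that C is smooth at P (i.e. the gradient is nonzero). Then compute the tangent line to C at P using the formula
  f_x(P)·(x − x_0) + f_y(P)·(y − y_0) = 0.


Tangent line at P: -x - 2*y - 1 = 0.

Step 1: f(1, -1) = 0, so P lies on C.
Step 2: partial derivatives
  f_x(x, y) = -6*x**2 - 2*x*y + 2*y**2 + 1, f_y(x, y) = -x**2 + 4*x*y + 6*y**2 + 4*y + 1.
  f_x(P) = -1, f_y(P) = -2 (gradient nonzero, so P is smooth).
Step 3: tangent line at P: -1·(x − 1) + -2·(y − -1) = 0.
Expanding: -x - 2*y - 1 = 0.


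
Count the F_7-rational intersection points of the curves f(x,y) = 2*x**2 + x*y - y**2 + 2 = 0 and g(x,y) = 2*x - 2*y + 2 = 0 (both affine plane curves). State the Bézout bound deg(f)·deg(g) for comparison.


Common zeros: {(2, 3)}; count = 1; Bézout bound = 2.

deg(f) = 2, deg(g) = 1, so Bézout bound = 2.
Scan x ∈ F_7. For each x, list the y ∈ F_7 with f(x, y) ≡ 0 and those with g(x, y) ≡ 0 (mod 7); the common zeros in that column are the intersection.
  x = 0: f ≡ 0 at y ∈ {3, 4}; g ≡ 0 at y ∈ {1}; common: ∅.
  x = 1: f ≡ 0 at y ∈ ∅; g ≡ 0 at y ∈ {2}; common: ∅.
  x = 2: f ≡ 0 at y ∈ {3, 6}; g ≡ 0 at y ∈ {3}; common: {3}.
  x = 3: f ≡ 0 at y ∈ ∅; g ≡ 0 at y ∈ {4}; common: ∅.
  x = 4: f ≡ 0 at y ∈ ∅; g ≡ 0 at y ∈ {5}; common: ∅.
  x = 5: f ≡ 0 at y ∈ {1, 4}; g ≡ 0 at y ∈ {6}; common: ∅.
  x = 6: f ≡ 0 at y ∈ ∅; g ≡ 0 at y ∈ {0}; common: ∅.
Collecting: common zeros = {(2, 3)}, so the count is 1.
Comparison with the Bézout bound: 1 ≤ 2 = deg(f)·deg(g), as expected for curves with no common component (the affine F_7-count falls short of the bound because intersections may lie at infinity, over extension fields, or carry multiplicity).


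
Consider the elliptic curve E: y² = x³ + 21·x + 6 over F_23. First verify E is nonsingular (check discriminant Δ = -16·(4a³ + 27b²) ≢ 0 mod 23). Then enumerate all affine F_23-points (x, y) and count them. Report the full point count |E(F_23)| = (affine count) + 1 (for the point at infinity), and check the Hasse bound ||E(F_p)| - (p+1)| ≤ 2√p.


Affine points = {(0, 11), (0, 12), (3, 2), (3, 21), (4, 4), (4, 19), (5, 11), (5, 12), (6, 7), (6, 16), (7, 6), (7, 17), (9, 2), (9, 21), (11, 2), (11, 21), (12, 10), (12, 13), (14, 10), (14, 13), (15, 4), (15, 19), (17, 3), (17, 20), (18, 11), (18, 12), (20, 10), (20, 13), (21, 5), (21, 18)}; affine count = 30; |E(F_23)| = 31.

Discriminant check: Δ ∝ 4a³ + 27b² = 4·21³ + 27·6² = 4·9261 + 27·36 ≡ 20 (mod 23). Nonzero ⇒ E is nonsingular.
For each x ∈ F_23, compute rhs = x³ + 21·x + 6 mod 23, then count y ∈ F_23 with y² ≡ rhs.
  x = 0: rhs = 6, matching y values: 11, 12 (2 points).
  x = 1: rhs = 5, matching y values: none (0 points).
  x = 2: rhs = 10, matching y values: none (0 points).
  x = 3: rhs = 4, matching y values: 2, 21 (2 points).
  x = 4: rhs = 16, matching y values: 4, 19 (2 points).
  x = 5: rhs = 6, matching y values: 11, 12 (2 points).
  x = 6: rhs = 3, matching y values: 7, 16 (2 points).
  x = 7: rhs = 13, matching y values: 6, 17 (2 points).
  x = 8: rhs = 19, matching y values: none (0 points).
  x = 9: rhs = 4, matching y values: 2, 21 (2 points).
  x = 10: rhs = 20, matching y values: none (0 points).
  x = 11: rhs = 4, matching y values: 2, 21 (2 points).
  x = 12: rhs = 8, matching y values: 10, 13 (2 points).
  x = 13: rhs = 15, matching y values: none (0 points).
  x = 14: rhs = 8, matching y values: 10, 13 (2 points).
  x = 15: rhs = 16, matching y values: 4, 19 (2 points).
  x = 16: rhs = 22, matching y values: none (0 points).
  x = 17: rhs = 9, matching y values: 3, 20 (2 points).
  x = 18: rhs = 6, matching y values: 11, 12 (2 points).
  x = 19: rhs = 19, matching y values: none (0 points).
  x = 20: rhs = 8, matching y values: 10, 13 (2 points).
  x = 21: rhs = 2, matching y values: 5, 18 (2 points).
  x = 22: rhs = 7, matching y values: none (0 points).
Total affine count: 30.
Full point count |E(F_23)| = 30 + 1 = 31.
Hasse bound: |31 − (23+1)| = |7| = 7 ≤ 2√23 ≈ 9.5917 ✓.


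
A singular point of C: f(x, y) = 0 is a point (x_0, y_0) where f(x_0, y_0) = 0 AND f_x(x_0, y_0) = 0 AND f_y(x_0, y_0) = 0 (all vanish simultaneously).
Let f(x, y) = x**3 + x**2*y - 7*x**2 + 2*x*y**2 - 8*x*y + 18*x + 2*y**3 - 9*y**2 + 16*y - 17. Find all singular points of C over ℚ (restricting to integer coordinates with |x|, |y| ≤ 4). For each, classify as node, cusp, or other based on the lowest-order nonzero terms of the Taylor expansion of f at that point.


Singular points: {(2, 1)}; classification: cusp.

Compute partial derivatives:
  f_x = 3*x**2 + 2*x*y - 14*x + 2*y**2 - 8*y + 18.
  f_y = x**2 + 4*x*y - 8*x + 6*y**2 - 18*y + 16.
Scan x_0 ∈ {−4, ..., 4}. For each x_0, f_y(x_0, y) is a polynomial in y; find its integer roots y ∈ {−4, ..., 4}, then test f_x and f at those candidates.
  x = -4: f_y(-4, y) = 6*y**2 - 34*y + 64; no integer root y with |y| ≤ 4.
  x = -3: f_y(-3, y) = 6*y**2 - 30*y + 49; no integer root y with |y| ≤ 4.
  x = -2: f_y(-2, y) = 6*y**2 - 26*y + 36; no integer root y with |y| ≤ 4.
  x = -1: f_y(-1, y) = 6*y**2 - 22*y + 25; no integer root y with |y| ≤ 4.
  x = 0: f_y(0, y) = 6*y**2 - 18*y + 16; no integer root y with |y| ≤ 4.
  x = 1: f_y(1, y) = 6*y**2 - 14*y + 9; no integer root y with |y| ≤ 4.
  x = 2: f_y(2, y) = 6*y**2 - 10*y + 4; vanishes at y ∈ {1}. (2, 1): f_x = 0, f = 0 — SINGULAR.
  x = 3: f_y(3, y) = 6*y**2 - 6*y + 1; no integer root y with |y| ≤ 4.
  x = 4: f_y(4, y) = 6*y**2 - 2*y; vanishes at y ∈ {0}. (4, 0): f_x = 10 ≠ 0.
Only singular point on the grid: (2, 1).
Classify: substitute x = 2 + u, y = 1 + v and expand: f = u**3 + u**2*v + 2*u*v**2 + 2*v**3 + v**2.
No constant or linear terms (consistent with a singular point). Quadratic part: v**2. Cubic part: u**3 + u**2*v + 2*u*v**2 + 2*v**3.
The quadratic part v**2 is a perfect square, so there is a single (double) tangent line v = 0, i.e. y = 1. Restricting the cubic part to that line (v = 0) leaves u**3 ≠ 0, so f is not divisible by v and the branch is v² ≈ -u**3 to lowest order — this is a cusp.
Classification: cusp.


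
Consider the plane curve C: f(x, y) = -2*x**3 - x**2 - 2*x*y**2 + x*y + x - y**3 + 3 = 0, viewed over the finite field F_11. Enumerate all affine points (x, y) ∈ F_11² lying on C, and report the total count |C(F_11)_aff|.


Affine F_11-points: {(0, 9), (2, 6), (7, 7), (8, 2), (8, 5), (8, 10), (9, 5), (10, 4), (10, 5)}; count = 9.

For each of the 121 pairs (x, y) ∈ F_11², evaluate f(x, y) mod 11. Record the zeros.
  x = 0: [0↦3, 1↦2, 2↦6, 3↦9, 4↦5, 5↦10, 6↦7, 7↦1, 8↦8, 9↦0, 10↦4]  zeros at y ∈ {9}
  x = 1: [0↦1, 1↦10, 2↦9, 3↦3, 4↦8, 5↦7, 6↦5, 7↦7, 8↦7, 9↦10, 10↦10]  zeros at y ∈ ∅
  x = 2: [0↦7, 1↦4, 2↦9, 3↦5, 4↦8, 5↦1, 6↦0, 7↦10, 8↦3, 9↦6, 10↦2]  zeros at y ∈ {6}
  x = 3: [0↦9, 1↦5, 2↦5, 3↦3, 4↦4, 5↦2, 6↦2, 7↦9, 8↦6, 9↦9, 10↦1]  zeros at y ∈ ∅
  x = 4: [0↦6, 1↦1, 2↦7, 3↦7, 4↦6, 5↦9, 6↦10, 7↦3, 8↦4, 9↦7, 10↦6]  zeros at y ∈ ∅
  x = 5: [0↦8, 1↦2, 2↦3, 3↦5, 4↦2, 5↦10, 6↦1, 7↦2, 8↦7, 9↦10, 10↦5]  zeros at y ∈ ∅
  x = 6: [0↦3, 1↦7, 2↦3, 3↦7, 4↦2, 5↦4, 6↦7, 7↦5, 8↦3, 9↦6, 10↦8]  zeros at y ∈ ∅
  x = 7: [0↦1, 1↦4, 2↦6, 3↦1, 4↦5, 5↦1, 6↦5, 7↦0, 8↦2, 9↦5, 10↦3]  zeros at y ∈ {7}
  x = 8: [0↦1, 1↦3, 2↦0, 3↦8, 4↦10, 5↦0, 6↦5, 7↦8, 8↦3, 9↦6, 10↦0]  zeros at y ∈ {2, 5, 10}
  x = 9: [0↦2, 1↦3, 2↦6, 3↦5, 4↦5, 5↦0, 6↦6, 7↦6, 8↦5, 9↦8, 10↦9]  zeros at y ∈ {5}
  x = 10: [0↦3, 1↦3, 2↦1, 3↦2, 4↦0, 5↦0, 6↦7, 7↦4, 8↦7, 9↦10, 10↦7]  zeros at y ∈ {4, 5}
Collecting zeros: affine points = {(0, 9), (2, 6), (7, 7), (8, 2), (8, 5), (8, 10), (9, 5), (10, 4), (10, 5)}.
Total count |C(F_11)_aff| = 9.


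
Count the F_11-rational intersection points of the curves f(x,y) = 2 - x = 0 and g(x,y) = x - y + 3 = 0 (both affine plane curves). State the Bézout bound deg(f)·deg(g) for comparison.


Common zeros: {(2, 5)}; count = 1; Bézout bound = 1.

deg(f) = 1, deg(g) = 1, so Bézout bound = 1.
Scan x ∈ F_11. For each x, list the y ∈ F_11 with f(x, y) ≡ 0 and those with g(x, y) ≡ 0 (mod 11); the common zeros in that column are the intersection.
  x = 0: f ≡ 0 at y ∈ ∅; g ≡ 0 at y ∈ {3}; common: ∅.
  x = 1: f ≡ 0 at y ∈ ∅; g ≡ 0 at y ∈ {4}; common: ∅.
  x = 2: f ≡ 0 at y ∈ {0, 1, 2, 3, 4, 5, 6, 7, 8, 9, 10}; g ≡ 0 at y ∈ {5}; common: {5}.
  x = 3: f ≡ 0 at y ∈ ∅; g ≡ 0 at y ∈ {6}; common: ∅.
  x = 4: f ≡ 0 at y ∈ ∅; g ≡ 0 at y ∈ {7}; common: ∅.
  x = 5: f ≡ 0 at y ∈ ∅; g ≡ 0 at y ∈ {8}; common: ∅.
  x = 6: f ≡ 0 at y ∈ ∅; g ≡ 0 at y ∈ {9}; common: ∅.
  x = 7: f ≡ 0 at y ∈ ∅; g ≡ 0 at y ∈ {10}; common: ∅.
  x = 8: f ≡ 0 at y ∈ ∅; g ≡ 0 at y ∈ {0}; common: ∅.
  x = 9: f ≡ 0 at y ∈ ∅; g ≡ 0 at y ∈ {1}; common: ∅.
  x = 10: f ≡ 0 at y ∈ ∅; g ≡ 0 at y ∈ {2}; common: ∅.
Collecting: common zeros = {(2, 5)}, so the count is 1.
Comparison with the Bézout bound: 1 ≤ 1 = deg(f)·deg(g), as expected for curves with no common component (the bound is attained).


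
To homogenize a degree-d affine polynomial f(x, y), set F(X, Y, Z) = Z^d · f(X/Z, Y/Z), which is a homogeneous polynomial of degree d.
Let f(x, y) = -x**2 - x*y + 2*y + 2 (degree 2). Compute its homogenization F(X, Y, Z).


F(X, Y, Z) = -X**2 - X*Y + 2*Y*Z + 2*Z**2

deg(f) = 2.
Substitute x = X/Z, y = Y/Z into f, then multiply by Z^2.
  monomial -1·x^2·y^0 ↦ -1·X^2·Y^0·Z^0.
  monomial -1·x^1·y^1 ↦ -1·X^1·Y^1·Z^0.
  monomial 2·x^0·y^1 ↦ 2·X^0·Y^1·Z^1.
  monomial 2·x^0·y^0 ↦ 2·X^0·Y^0·Z^2.
Collecting: F(X, Y, Z) = -X**2 - X*Y + 2*Y*Z + 2*Z**2.


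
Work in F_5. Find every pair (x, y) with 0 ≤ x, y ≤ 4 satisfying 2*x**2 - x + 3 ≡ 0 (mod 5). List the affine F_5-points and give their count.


Affine F_5-points: ∅; count = 0.

For each of the 25 pairs (x, y) ∈ F_5², evaluate f(x, y) mod 5. Record the zeros.
  x = 0: [0↦3, 1↦3, 2↦3, 3↦3, 4↦3]  zeros at y ∈ ∅
  x = 1: [0↦4, 1↦4, 2↦4, 3↦4, 4↦4]  zeros at y ∈ ∅
  x = 2: [0↦4, 1↦4, 2↦4, 3↦4, 4↦4]  zeros at y ∈ ∅
  x = 3: [0↦3, 1↦3, 2↦3, 3↦3, 4↦3]  zeros at y ∈ ∅
  x = 4: [0↦1, 1↦1, 2↦1, 3↦1, 4↦1]  zeros at y ∈ ∅
Collecting zeros: affine points = ∅.
Total count |C(F_5)_aff| = 0.


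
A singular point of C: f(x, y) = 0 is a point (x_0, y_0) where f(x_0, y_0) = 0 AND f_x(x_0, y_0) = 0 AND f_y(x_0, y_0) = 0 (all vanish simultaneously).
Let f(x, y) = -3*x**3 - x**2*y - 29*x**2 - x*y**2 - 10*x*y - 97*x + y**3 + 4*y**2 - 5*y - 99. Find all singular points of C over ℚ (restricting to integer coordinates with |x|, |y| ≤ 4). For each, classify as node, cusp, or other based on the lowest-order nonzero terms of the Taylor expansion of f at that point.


Singular points: {(-3, -2)}; classification: cusp.

Compute partial derivatives:
  f_x = -9*x**2 - 2*x*y - 58*x - y**2 - 10*y - 97.
  f_y = -x**2 - 2*x*y - 10*x + 3*y**2 + 8*y - 5.
Scan x_0 ∈ {−4, ..., 4}. For each x_0, f_y(x_0, y) is a polynomial in y; find its integer roots y ∈ {−4, ..., 4}, then test f_x and f at those candidates.
  x = -4: f_y(-4, y) = 3*y**2 + 16*y + 19; no integer root y with |y| ≤ 4.
  x = -3: f_y(-3, y) = 3*y**2 + 14*y + 16; vanishes at y ∈ {-2}. (-3, -2): f_x = 0, f = 0 — SINGULAR.
  x = -2: f_y(-2, y) = 3*y**2 + 12*y + 11; no integer root y with |y| ≤ 4.
  x = -1: f_y(-1, y) = 3*y**2 + 10*y + 4; no integer root y with |y| ≤ 4.
  x = 0: f_y(0, y) = 3*y**2 + 8*y - 5; no integer root y with |y| ≤ 4.
  x = 1: f_y(1, y) = 3*y**2 + 6*y - 16; no integer root y with |y| ≤ 4.
  x = 2: f_y(2, y) = 3*y**2 + 4*y - 29; no integer root y with |y| ≤ 4.
  x = 3: f_y(3, y) = 3*y**2 + 2*y - 44; no integer root y with |y| ≤ 4.
  x = 4: f_y(4, y) = 3*y**2 - 61; no integer root y with |y| ≤ 4.
Only singular point on the grid: (-3, -2).
Classify: substitute x = -3 + u, y = -2 + v and expand: f = -3*u**3 - u**2*v - u*v**2 + v**3 + v**2.
No constant or linear terms (consistent with a singular point). Quadratic part: v**2. Cubic part: -3*u**3 - u**2*v - u*v**2 + v**3.
The quadratic part v**2 is a perfect square, so there is a single (double) tangent line v = 0, i.e. y = -2. Restricting the cubic part to that line (v = 0) leaves -3*u**3 ≠ 0, so f is not divisible by v and the branch is v² ≈ 3*u**3 to lowest order — this is a cusp.
Classification: cusp.


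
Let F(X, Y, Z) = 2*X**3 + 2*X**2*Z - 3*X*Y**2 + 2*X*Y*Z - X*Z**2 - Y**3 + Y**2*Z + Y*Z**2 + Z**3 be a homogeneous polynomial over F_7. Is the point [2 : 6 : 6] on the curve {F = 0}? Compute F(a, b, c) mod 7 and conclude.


F(2,6,6) ≡ 2 (mod 7); P is NOT on the curve.

Evaluate F(2, 6, 6) term-by-term (mod 7).
  2*X**3 ↦ 2·8·1·1 = 16
  2*X**2*Z ↦ 2·4·1·6 = 48
  -3*X*Y**2 ↦ -3·2·36·1 = -216
  2*X*Y*Z ↦ 2·2·6·6 = 144
  -X*Z**2 ↦ -1·2·1·36 = -72
  -Y**3 ↦ -1·1·216·1 = -216
  Y**2*Z ↦ 1·1·36·6 = 216
  Y*Z**2 ↦ 1·1·6·36 = 216
  Z**3 ↦ 1·1·1·216 = 216
Sum: F(2, 6, 6) = (16) + (48) + (-216) + (144) + (-72) + (-216) + (216) + (216) + (216) = 352.
Reducing mod 7: 352 ≡ 2 (mod 7).
Since F(a, b, c) ≡ 2 ≠ 0 (mod 7), P does NOT lie on the curve.


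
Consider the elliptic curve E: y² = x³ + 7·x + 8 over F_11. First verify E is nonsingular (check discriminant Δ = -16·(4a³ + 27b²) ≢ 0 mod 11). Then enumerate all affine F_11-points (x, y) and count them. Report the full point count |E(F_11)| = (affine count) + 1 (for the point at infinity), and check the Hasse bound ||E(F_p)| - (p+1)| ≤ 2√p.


Affine points = {(1, 4), (1, 7), (3, 1), (3, 10), (4, 1), (4, 10), (5, 5), (5, 6), (7, 2), (7, 9), (8, 2), (8, 9), (10, 0)}; affine count = 13; |E(F_11)| = 14.

Discriminant check: Δ ∝ 4a³ + 27b² = 4·7³ + 27·8² = 4·343 + 27·64 ≡ 9 (mod 11). Nonzero ⇒ E is nonsingular.
For each x ∈ F_11, compute rhs = x³ + 7·x + 8 mod 11, then count y ∈ F_11 with y² ≡ rhs.
  x = 0: rhs = 8, matching y values: none (0 points).
  x = 1: rhs = 5, matching y values: 4, 7 (2 points).
  x = 2: rhs = 8, matching y values: none (0 points).
  x = 3: rhs = 1, matching y values: 1, 10 (2 points).
  x = 4: rhs = 1, matching y values: 1, 10 (2 points).
  x = 5: rhs = 3, matching y values: 5, 6 (2 points).
  x = 6: rhs = 2, matching y values: none (0 points).
  x = 7: rhs = 4, matching y values: 2, 9 (2 points).
  x = 8: rhs = 4, matching y values: 2, 9 (2 points).
  x = 9: rhs = 8, matching y values: none (0 points).
  x = 10: rhs = 0, matching y values: 0 (1 points).
Total affine count: 13.
Full point count |E(F_11)| = 13 + 1 = 14.
Hasse bound: |14 − (11+1)| = |2| = 2 ≤ 2√11 ≈ 6.6332 ✓.


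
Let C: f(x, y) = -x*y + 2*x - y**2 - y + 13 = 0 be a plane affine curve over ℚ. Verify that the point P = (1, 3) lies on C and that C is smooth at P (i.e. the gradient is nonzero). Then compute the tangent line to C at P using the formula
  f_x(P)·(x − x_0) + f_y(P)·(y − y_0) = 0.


Tangent line at P: -x - 8*y + 25 = 0.

Step 1: f(1, 3) = 0, so P lies on C.
Step 2: partial derivatives
  f_x(x, y) = 2 - y, f_y(x, y) = -x - 2*y - 1.
  f_x(P) = -1, f_y(P) = -8 (gradient nonzero, so P is smooth).
Step 3: tangent line at P: -1·(x − 1) + -8·(y − 3) = 0.
Expanding: -x - 8*y + 25 = 0.


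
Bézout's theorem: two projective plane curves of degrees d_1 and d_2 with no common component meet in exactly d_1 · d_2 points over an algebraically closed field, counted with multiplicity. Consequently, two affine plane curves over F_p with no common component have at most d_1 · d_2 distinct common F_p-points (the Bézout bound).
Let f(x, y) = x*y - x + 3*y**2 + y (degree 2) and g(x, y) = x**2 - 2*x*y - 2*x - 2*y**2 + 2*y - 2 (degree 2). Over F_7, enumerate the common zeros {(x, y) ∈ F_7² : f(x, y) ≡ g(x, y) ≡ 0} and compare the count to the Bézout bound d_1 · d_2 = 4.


Common zeros: ∅; count = 0; Bézout bound = 4.

deg(f) = 2, deg(g) = 2, so Bézout bound = 4.
Scan x ∈ F_7. For each x, list the y ∈ F_7 with f(x, y) ≡ 0 and those with g(x, y) ≡ 0 (mod 7); the common zeros in that column are the intersection.
  x = 0: f ≡ 0 at y ∈ {0, 2}; g ≡ 0 at y ∈ {3, 5}; common: ∅.
  x = 1: f ≡ 0 at y ∈ {5, 6}; g ≡ 0 at y ∈ {3, 4}; common: ∅.
  x = 2: f ≡ 0 at y ∈ ∅; g ≡ 0 at y ∈ {2, 4}; common: ∅.
  x = 3: f ≡ 0 at y ∈ ∅; g ≡ 0 at y ∈ ∅; common: ∅.
  x = 4: f ≡ 0 at y ∈ ∅; g ≡ 0 at y ∈ {2}; common: ∅.
  x = 5: f ≡ 0 at y ∈ ∅; g ≡ 0 at y ∈ {5}; common: ∅.
  x = 6: f ≡ 0 at y ∈ {3, 4}; g ≡ 0 at y ∈ ∅; common: ∅.
Collecting: common zeros = ∅, so the count is 0.
Comparison with the Bézout bound: 0 ≤ 4 = deg(f)·deg(g), as expected for curves with no common component (the affine F_7-count falls short of the bound because intersections may lie at infinity, over extension fields, or carry multiplicity).
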